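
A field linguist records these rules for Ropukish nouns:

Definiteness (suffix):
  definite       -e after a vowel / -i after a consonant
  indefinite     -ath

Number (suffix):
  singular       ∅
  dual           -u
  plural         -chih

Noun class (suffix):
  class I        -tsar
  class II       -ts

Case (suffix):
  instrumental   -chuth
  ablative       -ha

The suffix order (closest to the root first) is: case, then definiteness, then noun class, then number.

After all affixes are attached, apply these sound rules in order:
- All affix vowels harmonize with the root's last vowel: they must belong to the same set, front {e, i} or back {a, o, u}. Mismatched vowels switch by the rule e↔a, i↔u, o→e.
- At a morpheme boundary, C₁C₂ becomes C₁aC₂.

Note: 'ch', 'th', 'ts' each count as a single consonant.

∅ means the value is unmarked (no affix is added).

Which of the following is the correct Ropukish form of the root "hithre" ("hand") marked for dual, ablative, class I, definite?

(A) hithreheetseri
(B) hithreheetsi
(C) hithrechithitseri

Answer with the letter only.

A

Attach case ablative -ha → hithreha.
Attach definiteness definite -e (after vowel 'a') → hithrehae.
Attach noun class class I -tsar → hithrehaetsar.
Attach number dual -u → hithrehaetsaru.
Apply vowel harmony: hithrehaetsaru → hithreheetseri.
Epenthesis: no change.
So the correct form is hithreheetseri, option (A).
(B) hithreheetsi is wrong: it uses class II instead of class I for noun class.
(C) hithrechithitseri is wrong: it uses instrumental instead of ablative for case.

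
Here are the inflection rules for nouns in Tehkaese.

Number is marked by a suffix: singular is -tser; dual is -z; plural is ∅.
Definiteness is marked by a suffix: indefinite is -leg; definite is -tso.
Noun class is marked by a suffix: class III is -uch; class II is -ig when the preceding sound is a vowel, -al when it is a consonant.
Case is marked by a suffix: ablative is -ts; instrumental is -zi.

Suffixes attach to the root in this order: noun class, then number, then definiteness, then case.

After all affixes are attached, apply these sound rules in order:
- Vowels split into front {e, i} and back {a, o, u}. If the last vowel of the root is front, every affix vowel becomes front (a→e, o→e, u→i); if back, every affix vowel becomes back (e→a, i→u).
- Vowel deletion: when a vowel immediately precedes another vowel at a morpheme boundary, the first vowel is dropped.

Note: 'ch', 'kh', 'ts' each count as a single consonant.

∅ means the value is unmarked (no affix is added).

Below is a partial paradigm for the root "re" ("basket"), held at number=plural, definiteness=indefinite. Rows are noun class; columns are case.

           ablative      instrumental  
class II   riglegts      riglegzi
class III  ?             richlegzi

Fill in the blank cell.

richlegts

Attach noun class class III -uch → reuch.
number = plural: zero marking, form stays reuch.
Attach definiteness indefinite -leg → reuchleg.
Attach case ablative -ts → reuchlegts.
Apply vowel harmony: reuchlegts → reichlegts.
Apply vowel deletion: reichlegts → richlegts.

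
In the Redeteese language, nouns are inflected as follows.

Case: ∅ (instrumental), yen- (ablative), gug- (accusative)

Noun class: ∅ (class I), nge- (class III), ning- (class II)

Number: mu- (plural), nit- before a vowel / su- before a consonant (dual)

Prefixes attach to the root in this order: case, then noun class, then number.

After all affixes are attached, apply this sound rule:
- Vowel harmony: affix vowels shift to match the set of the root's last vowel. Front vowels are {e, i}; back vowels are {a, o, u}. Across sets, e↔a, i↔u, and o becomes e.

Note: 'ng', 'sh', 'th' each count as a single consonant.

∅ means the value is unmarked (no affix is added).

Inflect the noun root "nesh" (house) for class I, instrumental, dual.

case = instrumental: zero marking, form stays nesh.
noun class = class I: zero marking, form stays nesh.
Attach number dual su- (before consonant 'n') → sunesh.
Apply vowel harmony: sunesh → sinesh.

sinesh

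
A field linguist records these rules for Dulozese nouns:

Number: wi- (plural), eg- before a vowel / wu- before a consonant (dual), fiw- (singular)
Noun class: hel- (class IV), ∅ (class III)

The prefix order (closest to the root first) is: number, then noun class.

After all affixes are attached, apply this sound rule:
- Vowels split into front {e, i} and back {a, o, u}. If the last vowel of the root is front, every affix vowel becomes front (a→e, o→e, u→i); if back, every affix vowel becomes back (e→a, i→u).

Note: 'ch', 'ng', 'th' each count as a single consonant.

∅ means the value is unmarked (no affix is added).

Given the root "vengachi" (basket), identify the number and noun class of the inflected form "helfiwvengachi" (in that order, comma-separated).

Segment: hel-fiw-vengachi.
number: fiw- → singular.
noun class: hel- → class IV.

singular, class IV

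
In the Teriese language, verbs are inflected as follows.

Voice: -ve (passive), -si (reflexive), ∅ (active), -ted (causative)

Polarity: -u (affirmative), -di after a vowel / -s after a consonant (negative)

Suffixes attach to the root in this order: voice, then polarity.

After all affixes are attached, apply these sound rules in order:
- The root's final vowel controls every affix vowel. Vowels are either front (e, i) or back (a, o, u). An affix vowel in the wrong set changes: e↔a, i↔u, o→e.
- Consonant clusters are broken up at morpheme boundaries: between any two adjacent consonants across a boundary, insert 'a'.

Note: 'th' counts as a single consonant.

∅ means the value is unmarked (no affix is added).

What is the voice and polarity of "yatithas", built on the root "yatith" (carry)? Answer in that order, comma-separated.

active, negative

Segment: yatith-s.
voice: ∅ → active.
polarity: -di/s → negative.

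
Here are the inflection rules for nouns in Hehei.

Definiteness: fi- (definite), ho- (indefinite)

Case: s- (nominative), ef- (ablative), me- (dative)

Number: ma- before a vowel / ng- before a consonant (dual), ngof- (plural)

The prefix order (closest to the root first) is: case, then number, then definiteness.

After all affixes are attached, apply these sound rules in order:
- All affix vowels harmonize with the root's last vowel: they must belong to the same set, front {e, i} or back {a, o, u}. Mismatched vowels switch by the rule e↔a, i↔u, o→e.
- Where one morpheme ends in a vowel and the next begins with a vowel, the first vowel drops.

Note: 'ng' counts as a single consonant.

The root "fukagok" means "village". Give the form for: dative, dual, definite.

fungmafukagok

Attach case dative me- → mefukagok.
Attach number dual ng- (before consonant 'm') → ngmefukagok.
Attach definiteness definite fi- → fingmefukagok.
Apply vowel harmony: fingmefukagok → fungmafukagok.
Vowel deletion: no change.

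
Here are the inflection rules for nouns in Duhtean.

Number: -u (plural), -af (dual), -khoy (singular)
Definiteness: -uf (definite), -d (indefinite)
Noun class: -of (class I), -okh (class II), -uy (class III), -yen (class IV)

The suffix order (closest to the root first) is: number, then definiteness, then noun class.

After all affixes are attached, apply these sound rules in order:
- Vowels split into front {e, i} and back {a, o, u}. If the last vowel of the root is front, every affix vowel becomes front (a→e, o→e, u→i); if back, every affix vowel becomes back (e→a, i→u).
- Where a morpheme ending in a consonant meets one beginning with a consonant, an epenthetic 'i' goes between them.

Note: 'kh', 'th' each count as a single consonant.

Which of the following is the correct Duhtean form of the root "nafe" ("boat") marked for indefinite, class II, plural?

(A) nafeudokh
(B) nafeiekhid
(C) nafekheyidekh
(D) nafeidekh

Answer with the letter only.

Attach number plural -u → nafeu.
Attach definiteness indefinite -d → nafeud.
Attach noun class class II -okh → nafeudokh.
Apply vowel harmony: nafeudokh → nafeidekh.
Epenthesis: no change.
So the correct form is nafeidekh, option (D).
(A) nafeudokh is wrong: it fails to apply the sound rule(s).
(B) nafeiekhid is wrong: it has the affixes in the wrong order.
(C) nafekheyidekh is wrong: it uses singular instead of plural for number.

D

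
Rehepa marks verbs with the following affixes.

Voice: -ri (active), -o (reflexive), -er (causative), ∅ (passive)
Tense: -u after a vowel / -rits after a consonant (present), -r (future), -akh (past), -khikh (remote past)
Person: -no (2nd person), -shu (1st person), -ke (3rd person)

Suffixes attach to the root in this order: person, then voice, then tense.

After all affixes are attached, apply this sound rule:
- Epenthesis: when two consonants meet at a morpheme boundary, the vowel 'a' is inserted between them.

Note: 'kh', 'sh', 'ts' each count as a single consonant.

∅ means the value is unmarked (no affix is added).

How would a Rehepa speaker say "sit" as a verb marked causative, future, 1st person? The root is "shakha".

shakhashuerar

Attach person 1st person -shu → shakhashu.
Attach voice causative -er → shakhashuer.
Attach tense future -r → shakhashuerr.
Apply epenthesis: shakhashuerr → shakhashuerar.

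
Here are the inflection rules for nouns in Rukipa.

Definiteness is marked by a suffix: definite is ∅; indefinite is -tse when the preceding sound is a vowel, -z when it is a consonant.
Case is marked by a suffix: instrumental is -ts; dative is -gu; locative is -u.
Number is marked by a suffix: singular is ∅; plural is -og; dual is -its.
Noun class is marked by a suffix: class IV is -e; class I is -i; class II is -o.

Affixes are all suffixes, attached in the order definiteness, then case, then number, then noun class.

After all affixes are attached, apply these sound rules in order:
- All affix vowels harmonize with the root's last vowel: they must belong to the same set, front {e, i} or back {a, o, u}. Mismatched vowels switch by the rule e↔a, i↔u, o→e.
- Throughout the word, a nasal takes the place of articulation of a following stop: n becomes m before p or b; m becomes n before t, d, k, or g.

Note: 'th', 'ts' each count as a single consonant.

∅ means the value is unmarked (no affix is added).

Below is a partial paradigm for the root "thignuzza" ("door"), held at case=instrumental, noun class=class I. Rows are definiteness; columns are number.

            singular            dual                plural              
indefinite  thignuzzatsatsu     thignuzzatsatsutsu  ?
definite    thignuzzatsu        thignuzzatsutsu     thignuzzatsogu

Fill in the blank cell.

Attach definiteness indefinite -tse (after vowel 'a') → thignuzzatse.
Attach case instrumental -ts → thignuzzatsets.
Attach number plural -og → thignuzzatsetsog.
Attach noun class class I -i → thignuzzatsetsogi.
Apply vowel harmony: thignuzzatsetsogi → thignuzzatsatsogu.
Nasal assimilation: no change.

thignuzzatsatsogu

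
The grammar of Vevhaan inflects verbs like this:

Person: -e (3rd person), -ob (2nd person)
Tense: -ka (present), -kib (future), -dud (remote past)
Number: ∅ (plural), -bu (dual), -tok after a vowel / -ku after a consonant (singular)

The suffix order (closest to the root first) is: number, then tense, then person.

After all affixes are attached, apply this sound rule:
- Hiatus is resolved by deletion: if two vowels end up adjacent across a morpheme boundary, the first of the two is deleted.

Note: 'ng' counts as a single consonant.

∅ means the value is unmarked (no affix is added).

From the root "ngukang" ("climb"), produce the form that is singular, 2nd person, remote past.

ngukangkududob

Attach number singular -ku (after consonant 'ng') → ngukangku.
Attach tense remote past -dud → ngukangkudud.
Attach person 2nd person -ob → ngukangkududob.
Vowel deletion: no change.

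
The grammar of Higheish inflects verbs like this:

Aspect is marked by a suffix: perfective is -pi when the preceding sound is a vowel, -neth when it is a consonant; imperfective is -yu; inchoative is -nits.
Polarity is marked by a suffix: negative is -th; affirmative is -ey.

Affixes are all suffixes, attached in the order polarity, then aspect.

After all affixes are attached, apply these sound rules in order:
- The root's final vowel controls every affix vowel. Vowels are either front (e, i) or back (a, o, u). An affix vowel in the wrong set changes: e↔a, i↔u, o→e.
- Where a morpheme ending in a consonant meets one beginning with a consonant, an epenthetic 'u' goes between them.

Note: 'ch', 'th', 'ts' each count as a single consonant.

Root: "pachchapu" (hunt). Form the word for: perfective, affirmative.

pachchapuayunath

Attach polarity affirmative -ey → pachchapuey.
Attach aspect perfective -neth (after consonant 'y') → pachchapueyneth.
Apply vowel harmony: pachchapueyneth → pachchapuaynath.
Apply epenthesis: pachchapuaynath → pachchapuayunath.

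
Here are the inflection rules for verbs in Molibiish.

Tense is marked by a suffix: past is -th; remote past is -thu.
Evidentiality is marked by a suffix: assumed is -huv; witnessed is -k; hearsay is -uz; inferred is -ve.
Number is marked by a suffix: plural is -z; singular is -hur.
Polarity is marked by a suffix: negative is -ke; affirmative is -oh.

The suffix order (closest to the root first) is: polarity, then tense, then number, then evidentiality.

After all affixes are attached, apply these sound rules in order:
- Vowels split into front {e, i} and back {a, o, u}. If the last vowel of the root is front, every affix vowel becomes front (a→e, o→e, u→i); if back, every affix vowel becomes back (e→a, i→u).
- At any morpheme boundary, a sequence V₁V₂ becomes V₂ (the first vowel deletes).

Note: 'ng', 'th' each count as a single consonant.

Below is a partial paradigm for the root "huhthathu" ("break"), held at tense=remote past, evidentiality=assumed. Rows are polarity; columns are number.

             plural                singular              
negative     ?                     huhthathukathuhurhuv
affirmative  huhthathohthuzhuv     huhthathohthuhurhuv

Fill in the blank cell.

Attach polarity negative -ke → huhthathuke.
Attach tense remote past -thu → huhthathukethu.
Attach number plural -z → huhthathukethuz.
Attach evidentiality assumed -huv → huhthathukethuzhuv.
Apply vowel harmony: huhthathukethuzhuv → huhthathukathuzhuv.
Vowel deletion: no change.

huhthathukathuzhuv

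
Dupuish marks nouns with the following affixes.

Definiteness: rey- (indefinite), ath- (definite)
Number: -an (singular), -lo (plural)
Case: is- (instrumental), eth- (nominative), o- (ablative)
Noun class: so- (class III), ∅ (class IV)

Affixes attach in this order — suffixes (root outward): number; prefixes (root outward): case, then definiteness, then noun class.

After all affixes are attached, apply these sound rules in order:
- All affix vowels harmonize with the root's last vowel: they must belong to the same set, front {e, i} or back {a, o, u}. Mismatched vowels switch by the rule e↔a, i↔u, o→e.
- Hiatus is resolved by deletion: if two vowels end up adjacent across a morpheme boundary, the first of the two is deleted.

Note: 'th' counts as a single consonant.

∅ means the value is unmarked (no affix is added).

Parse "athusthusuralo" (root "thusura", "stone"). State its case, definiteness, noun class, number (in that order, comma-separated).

instrumental, definite, class IV, plural

Segment: ath-is-thusura-lo.
case: is- → instrumental.
definiteness: ath- → definite.
noun class: ∅ → class IV.
number: -lo → plural.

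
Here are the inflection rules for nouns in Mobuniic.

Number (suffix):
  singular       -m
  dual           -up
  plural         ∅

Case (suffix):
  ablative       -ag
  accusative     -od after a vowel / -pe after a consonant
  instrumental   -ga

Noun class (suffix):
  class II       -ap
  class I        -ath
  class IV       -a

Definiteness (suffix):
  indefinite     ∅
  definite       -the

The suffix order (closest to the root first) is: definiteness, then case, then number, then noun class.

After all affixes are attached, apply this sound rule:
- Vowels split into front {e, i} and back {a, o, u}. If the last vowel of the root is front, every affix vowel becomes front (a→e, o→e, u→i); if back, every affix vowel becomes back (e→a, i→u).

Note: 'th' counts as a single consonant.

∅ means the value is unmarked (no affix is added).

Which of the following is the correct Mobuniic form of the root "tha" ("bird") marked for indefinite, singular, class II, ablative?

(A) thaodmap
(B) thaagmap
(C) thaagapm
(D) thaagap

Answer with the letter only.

definiteness = indefinite: zero marking, form stays tha.
Attach case ablative -ag → thaag.
Attach number singular -m → thaagm.
Attach noun class class II -ap → thaagmap.
Vowel harmony: no change.
So the correct form is thaagmap, option (B).
(C) thaagapm is wrong: it has the affixes in the wrong order.
(A) thaodmap is wrong: it uses accusative instead of ablative for case.
(D) thaagap is wrong: it uses plural instead of singular for number.

B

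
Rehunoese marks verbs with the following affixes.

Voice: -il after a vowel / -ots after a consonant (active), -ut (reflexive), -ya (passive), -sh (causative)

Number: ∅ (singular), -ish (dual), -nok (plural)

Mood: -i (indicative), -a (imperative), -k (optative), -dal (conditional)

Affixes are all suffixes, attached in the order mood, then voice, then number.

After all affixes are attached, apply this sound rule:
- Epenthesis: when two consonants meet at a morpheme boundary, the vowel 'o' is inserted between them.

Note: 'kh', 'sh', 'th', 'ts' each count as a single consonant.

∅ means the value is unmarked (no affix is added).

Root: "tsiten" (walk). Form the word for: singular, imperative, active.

Attach mood imperative -a → tsitena.
Attach voice active -il (after vowel 'a') → tsitenail.
number = singular: zero marking, form stays tsitenail.
Epenthesis: no change.

tsitenail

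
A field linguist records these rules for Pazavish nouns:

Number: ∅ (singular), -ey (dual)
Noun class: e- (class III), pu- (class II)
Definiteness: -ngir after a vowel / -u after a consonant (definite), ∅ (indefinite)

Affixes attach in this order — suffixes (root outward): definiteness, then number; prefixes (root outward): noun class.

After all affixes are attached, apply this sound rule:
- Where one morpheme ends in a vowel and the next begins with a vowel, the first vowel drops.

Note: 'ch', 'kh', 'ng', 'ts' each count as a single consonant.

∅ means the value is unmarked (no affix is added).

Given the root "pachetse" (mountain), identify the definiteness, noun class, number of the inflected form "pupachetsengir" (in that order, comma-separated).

Segment: pu-pachetse-ngir.
definiteness: -ngir/u → definite.
noun class: pu- → class II.
number: ∅ → singular.

definite, class II, singular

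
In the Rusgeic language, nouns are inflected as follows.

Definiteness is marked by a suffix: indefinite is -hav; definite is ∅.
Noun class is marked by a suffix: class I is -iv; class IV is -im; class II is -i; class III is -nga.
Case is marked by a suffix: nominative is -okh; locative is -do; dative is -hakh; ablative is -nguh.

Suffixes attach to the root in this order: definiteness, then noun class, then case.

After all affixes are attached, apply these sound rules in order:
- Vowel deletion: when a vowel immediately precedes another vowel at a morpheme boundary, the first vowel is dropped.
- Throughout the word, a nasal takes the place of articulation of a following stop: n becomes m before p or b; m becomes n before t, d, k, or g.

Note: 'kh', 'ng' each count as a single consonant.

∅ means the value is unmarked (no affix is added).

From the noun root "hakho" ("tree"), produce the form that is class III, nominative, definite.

definiteness = definite: zero marking, form stays hakho.
Attach noun class class III -nga → hakhonga.
Attach case nominative -okh → hakhongaokh.
Apply vowel deletion: hakhongaokh → hakhongokh.
Nasal assimilation: no change.

hakhongokh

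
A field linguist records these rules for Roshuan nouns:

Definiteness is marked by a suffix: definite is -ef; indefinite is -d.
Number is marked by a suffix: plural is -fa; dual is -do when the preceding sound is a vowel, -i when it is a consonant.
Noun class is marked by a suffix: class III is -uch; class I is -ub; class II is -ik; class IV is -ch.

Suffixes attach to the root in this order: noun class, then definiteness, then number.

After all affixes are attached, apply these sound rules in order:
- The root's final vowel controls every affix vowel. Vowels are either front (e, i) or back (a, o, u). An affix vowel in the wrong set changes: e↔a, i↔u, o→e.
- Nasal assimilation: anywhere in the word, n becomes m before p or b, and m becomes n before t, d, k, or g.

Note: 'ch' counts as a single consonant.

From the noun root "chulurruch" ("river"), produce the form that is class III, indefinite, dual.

chulurruchuchdu

Attach noun class class III -uch → chulurruchuch.
Attach definiteness indefinite -d → chulurruchuchd.
Attach number dual -i (after consonant 'd') → chulurruchuchdi.
Apply vowel harmony: chulurruchuchdi → chulurruchuchdu.
Nasal assimilation: no change.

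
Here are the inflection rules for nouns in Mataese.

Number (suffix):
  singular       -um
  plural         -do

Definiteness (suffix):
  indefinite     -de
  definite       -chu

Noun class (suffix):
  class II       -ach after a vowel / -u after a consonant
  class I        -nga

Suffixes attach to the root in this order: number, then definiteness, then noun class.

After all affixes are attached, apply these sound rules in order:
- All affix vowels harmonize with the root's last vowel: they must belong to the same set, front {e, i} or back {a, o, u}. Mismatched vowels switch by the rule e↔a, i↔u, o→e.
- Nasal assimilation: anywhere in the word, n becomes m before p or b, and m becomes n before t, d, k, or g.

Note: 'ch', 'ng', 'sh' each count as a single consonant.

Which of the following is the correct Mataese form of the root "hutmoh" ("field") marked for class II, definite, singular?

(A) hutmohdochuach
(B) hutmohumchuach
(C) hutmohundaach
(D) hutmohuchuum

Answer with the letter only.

B

Attach number singular -um → hutmohum.
Attach definiteness definite -chu → hutmohumchu.
Attach noun class class II -ach (after vowel 'u') → hutmohumchuach.
Vowel harmony: no change.
Nasal assimilation: no change.
So the correct form is hutmohumchuach, option (B).
(D) hutmohuchuum is wrong: it has the affixes in the wrong order.
(A) hutmohdochuach is wrong: it uses plural instead of singular for number.
(C) hutmohundaach is wrong: it uses indefinite instead of definite for definiteness.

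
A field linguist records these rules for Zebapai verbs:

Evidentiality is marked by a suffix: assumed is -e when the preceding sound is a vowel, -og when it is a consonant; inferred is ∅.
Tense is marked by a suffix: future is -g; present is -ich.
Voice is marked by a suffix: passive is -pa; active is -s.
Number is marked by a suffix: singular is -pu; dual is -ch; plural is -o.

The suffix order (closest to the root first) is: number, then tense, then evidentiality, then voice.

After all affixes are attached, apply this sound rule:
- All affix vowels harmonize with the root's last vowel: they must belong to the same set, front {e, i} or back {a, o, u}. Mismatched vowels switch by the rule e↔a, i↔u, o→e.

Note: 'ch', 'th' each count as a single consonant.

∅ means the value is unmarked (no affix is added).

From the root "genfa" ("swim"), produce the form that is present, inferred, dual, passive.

genfachuchpa

Attach number dual -ch → genfach.
Attach tense present -ich → genfachich.
evidentiality = inferred: zero marking, form stays genfachich.
Attach voice passive -pa → genfachichpa.
Apply vowel harmony: genfachichpa → genfachuchpa.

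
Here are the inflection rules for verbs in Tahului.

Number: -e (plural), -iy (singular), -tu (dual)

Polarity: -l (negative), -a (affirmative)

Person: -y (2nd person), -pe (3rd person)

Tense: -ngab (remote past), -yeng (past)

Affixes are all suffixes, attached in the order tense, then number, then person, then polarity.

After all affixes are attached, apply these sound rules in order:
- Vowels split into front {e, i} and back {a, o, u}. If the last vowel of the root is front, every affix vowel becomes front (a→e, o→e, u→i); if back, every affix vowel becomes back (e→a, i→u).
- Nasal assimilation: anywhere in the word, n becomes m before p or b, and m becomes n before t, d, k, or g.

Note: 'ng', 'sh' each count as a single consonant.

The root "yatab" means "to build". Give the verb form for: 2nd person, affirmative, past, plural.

yatabyangaya

Attach tense past -yeng → yatabyeng.
Attach number plural -e → yatabyenge.
Attach person 2nd person -y → yatabyengey.
Attach polarity affirmative -a → yatabyengeya.
Apply vowel harmony: yatabyengeya → yatabyangaya.
Nasal assimilation: no change.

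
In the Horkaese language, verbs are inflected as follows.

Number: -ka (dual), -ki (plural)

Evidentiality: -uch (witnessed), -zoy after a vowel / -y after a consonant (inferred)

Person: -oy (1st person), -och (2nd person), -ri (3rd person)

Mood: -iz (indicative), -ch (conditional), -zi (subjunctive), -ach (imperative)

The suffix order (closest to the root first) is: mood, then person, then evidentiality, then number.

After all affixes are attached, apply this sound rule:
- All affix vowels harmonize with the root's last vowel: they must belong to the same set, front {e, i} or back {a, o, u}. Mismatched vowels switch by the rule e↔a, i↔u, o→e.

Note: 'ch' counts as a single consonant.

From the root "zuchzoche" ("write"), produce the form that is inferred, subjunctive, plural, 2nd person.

Attach mood subjunctive -zi → zuchzochezi.
Attach person 2nd person -och → zuchzochezioch.
Attach evidentiality inferred -y (after consonant 'ch') → zuchzocheziochy.
Attach number plural -ki → zuchzocheziochyki.
Apply vowel harmony: zuchzocheziochyki → zuchzocheziechyki.

zuchzocheziechyki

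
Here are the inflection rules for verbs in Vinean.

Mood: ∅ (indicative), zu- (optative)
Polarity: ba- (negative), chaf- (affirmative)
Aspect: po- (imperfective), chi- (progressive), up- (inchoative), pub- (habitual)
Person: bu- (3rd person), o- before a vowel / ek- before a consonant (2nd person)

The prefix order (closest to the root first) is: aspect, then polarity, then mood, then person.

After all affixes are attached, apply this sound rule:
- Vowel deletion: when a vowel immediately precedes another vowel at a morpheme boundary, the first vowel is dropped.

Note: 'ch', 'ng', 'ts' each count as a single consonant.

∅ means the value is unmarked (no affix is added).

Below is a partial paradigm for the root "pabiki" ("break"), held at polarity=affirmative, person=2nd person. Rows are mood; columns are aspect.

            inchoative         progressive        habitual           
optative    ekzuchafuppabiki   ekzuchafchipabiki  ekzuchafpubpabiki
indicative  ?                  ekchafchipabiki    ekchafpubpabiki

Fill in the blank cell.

Attach aspect inchoative up- → uppabiki.
Attach polarity affirmative chaf- → chafuppabiki.
mood = indicative: zero marking, form stays chafuppabiki.
Attach person 2nd person ek- (before consonant 'ch') → ekchafuppabiki.
Vowel deletion: no change.

ekchafuppabiki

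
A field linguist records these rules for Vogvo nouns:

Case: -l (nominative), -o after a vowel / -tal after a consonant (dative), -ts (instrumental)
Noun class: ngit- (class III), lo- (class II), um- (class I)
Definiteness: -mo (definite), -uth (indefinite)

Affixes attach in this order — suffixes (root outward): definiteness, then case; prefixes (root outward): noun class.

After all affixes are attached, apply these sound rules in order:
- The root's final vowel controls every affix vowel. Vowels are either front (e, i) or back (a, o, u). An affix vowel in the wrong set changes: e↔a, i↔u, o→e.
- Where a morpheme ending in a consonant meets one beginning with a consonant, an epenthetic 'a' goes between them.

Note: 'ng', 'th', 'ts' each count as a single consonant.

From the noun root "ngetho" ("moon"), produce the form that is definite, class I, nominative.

umangethomol

Attach definiteness definite -mo → ngethomo.
Attach case nominative -l → ngethomol.
Attach noun class class I um- → umngethomol.
Vowel harmony: no change.
Apply epenthesis: umngethomol → umangethomol.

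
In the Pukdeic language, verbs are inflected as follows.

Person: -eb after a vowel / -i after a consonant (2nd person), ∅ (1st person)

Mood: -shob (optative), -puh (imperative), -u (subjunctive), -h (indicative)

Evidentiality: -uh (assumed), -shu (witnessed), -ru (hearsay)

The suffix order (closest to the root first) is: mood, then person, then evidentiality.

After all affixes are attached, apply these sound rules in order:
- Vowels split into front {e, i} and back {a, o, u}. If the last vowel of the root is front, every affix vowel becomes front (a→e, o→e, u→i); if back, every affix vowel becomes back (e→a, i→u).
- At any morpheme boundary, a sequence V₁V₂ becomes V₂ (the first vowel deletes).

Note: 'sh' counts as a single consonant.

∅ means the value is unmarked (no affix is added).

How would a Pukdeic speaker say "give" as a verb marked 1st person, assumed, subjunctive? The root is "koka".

kokuh

Attach mood subjunctive -u → kokau.
person = 1st person: zero marking, form stays kokau.
Attach evidentiality assumed -uh → kokauuh.
Vowel harmony: no change.
Apply vowel deletion: kokauuh → kokuh.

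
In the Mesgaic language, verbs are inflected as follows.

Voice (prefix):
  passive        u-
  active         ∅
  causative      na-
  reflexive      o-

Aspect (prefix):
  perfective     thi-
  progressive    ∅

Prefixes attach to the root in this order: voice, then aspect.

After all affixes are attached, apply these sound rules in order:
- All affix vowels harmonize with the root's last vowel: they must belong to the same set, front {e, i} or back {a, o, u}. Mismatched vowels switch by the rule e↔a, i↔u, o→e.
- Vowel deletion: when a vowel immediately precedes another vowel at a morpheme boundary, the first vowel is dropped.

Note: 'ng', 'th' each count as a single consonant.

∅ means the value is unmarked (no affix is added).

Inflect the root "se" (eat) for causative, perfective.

Attach voice causative na- → nase.
Attach aspect perfective thi- → thinase.
Apply vowel harmony: thinase → thinese.
Vowel deletion: no change.

thinese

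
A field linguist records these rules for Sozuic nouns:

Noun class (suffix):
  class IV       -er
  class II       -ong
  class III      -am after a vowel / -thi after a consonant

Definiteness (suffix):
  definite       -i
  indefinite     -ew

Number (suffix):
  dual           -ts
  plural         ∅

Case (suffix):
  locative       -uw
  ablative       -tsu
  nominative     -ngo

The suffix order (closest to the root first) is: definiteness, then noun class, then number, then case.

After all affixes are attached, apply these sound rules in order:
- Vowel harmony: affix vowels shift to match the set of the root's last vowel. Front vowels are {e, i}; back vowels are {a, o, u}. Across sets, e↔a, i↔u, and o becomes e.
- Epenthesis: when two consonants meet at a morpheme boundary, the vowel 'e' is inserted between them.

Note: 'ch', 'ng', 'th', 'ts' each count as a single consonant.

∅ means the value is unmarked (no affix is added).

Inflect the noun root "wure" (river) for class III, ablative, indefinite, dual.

Attach definiteness indefinite -ew → wureew.
Attach noun class class III -thi (after consonant 'w') → wureewthi.
Attach number dual -ts → wureewthits.
Attach case ablative -tsu → wureewthitstsu.
Apply vowel harmony: wureewthitstsu → wureewthitstsi.
Apply epenthesis: wureewthitstsi → wureewethitsetsi.

wureewethitsetsi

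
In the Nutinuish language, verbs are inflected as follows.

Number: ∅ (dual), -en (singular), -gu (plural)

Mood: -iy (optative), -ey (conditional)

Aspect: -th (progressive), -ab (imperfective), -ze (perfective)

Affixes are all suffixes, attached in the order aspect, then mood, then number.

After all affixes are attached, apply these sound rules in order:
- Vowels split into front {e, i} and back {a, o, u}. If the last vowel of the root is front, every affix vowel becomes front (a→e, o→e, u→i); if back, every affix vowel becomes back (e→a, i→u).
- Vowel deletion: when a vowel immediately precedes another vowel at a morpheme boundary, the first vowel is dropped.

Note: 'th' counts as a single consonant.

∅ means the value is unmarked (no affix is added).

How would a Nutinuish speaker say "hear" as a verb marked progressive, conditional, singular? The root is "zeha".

zehathayan

Attach aspect progressive -th → zehath.
Attach mood conditional -ey → zehathey.
Attach number singular -en → zehatheyen.
Apply vowel harmony: zehatheyen → zehathayan.
Vowel deletion: no change.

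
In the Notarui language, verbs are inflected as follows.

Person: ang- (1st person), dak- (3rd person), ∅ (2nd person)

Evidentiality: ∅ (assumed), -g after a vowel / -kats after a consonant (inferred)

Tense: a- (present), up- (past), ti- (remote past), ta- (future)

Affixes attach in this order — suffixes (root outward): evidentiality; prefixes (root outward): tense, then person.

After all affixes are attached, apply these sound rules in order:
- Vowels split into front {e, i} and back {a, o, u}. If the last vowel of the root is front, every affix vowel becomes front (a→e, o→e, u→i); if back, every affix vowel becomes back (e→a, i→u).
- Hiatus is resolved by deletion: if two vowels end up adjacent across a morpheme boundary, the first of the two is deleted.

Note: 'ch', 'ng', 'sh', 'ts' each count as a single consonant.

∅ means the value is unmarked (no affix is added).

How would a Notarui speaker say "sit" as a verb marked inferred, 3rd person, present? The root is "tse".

Attach tense present a- → atse.
Attach evidentiality inferred -g (after vowel 'e') → atseg.
Attach person 3rd person dak- → dakatseg.
Apply vowel harmony: dakatseg → deketseg.
Vowel deletion: no change.

deketseg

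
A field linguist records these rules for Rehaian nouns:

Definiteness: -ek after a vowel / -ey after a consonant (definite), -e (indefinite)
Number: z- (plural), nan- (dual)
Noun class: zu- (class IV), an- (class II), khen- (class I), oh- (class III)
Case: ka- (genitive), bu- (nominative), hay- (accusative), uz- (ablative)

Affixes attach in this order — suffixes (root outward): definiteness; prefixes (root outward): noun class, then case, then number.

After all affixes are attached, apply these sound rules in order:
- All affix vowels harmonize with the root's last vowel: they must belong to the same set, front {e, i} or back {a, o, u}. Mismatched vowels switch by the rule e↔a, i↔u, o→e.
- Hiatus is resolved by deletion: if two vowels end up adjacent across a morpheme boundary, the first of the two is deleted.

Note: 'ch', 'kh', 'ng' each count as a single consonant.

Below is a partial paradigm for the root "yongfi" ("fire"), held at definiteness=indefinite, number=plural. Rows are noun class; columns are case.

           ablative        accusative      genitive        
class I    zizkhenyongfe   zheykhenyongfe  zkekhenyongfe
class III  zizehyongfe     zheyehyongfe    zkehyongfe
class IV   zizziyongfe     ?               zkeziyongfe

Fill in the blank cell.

zheyziyongfe

Attach definiteness indefinite -e → yongfie.
Attach noun class class IV zu- → zuyongfie.
Attach case accusative hay- → hayzuyongfie.
Attach number plural z- → zhayzuyongfie.
Apply vowel harmony: zhayzuyongfie → zheyziyongfie.
Apply vowel deletion: zheyziyongfie → zheyziyongfe.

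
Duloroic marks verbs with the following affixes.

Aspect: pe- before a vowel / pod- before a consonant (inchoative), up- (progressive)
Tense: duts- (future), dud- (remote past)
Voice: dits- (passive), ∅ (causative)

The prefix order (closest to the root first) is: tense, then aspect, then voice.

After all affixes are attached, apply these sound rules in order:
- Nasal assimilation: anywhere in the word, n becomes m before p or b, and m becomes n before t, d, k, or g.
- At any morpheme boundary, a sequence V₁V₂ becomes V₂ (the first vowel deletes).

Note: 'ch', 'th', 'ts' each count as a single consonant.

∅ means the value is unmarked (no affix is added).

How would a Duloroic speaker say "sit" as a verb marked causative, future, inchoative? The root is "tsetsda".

poddutstsetsda

Attach tense future duts- → dutstsetsda.
Attach aspect inchoative pod- (before consonant 'd') → poddutstsetsda.
voice = causative: zero marking, form stays poddutstsetsda.
Nasal assimilation: no change.
Vowel deletion: no change.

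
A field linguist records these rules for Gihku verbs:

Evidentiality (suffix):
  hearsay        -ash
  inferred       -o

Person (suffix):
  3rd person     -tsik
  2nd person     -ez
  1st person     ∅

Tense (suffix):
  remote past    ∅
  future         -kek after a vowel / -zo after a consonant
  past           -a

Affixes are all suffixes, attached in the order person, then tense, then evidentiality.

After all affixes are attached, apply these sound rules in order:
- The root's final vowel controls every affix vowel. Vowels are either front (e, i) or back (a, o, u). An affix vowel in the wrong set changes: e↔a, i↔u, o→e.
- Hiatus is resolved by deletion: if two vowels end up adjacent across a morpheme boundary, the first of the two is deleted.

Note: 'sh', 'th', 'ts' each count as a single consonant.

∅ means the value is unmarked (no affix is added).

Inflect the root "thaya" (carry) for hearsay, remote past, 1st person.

thayash

person = 1st person: zero marking, form stays thaya.
tense = remote past: zero marking, form stays thaya.
Attach evidentiality hearsay -ash → thayaash.
Vowel harmony: no change.
Apply vowel deletion: thayaash → thayash.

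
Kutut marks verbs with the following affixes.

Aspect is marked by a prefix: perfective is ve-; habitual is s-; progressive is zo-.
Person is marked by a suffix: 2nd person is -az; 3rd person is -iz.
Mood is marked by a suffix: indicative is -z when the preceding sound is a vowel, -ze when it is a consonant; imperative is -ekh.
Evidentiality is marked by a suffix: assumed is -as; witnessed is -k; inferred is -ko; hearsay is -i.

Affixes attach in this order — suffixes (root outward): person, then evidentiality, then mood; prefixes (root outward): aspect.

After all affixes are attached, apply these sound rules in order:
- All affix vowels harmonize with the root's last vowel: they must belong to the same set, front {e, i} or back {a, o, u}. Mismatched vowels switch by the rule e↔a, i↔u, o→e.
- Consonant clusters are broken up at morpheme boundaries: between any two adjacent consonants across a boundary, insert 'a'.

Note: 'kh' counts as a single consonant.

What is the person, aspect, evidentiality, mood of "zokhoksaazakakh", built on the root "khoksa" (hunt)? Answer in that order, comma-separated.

Segment: zo-khoksa-az-k-ekh.
person: -az → 2nd person.
aspect: zo- → progressive.
evidentiality: -k → witnessed.
mood: -ekh → imperative.

2nd person, progressive, witnessed, imperative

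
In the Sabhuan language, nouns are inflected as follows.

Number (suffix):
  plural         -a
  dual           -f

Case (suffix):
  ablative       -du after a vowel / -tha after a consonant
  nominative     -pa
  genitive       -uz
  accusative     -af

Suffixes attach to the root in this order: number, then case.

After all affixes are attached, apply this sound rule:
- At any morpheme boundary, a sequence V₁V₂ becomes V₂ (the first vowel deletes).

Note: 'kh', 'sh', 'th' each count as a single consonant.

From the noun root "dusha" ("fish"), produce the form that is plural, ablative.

dushadu

Attach number plural -a → dushaa.
Attach case ablative -du (after vowel 'a') → dushaadu.
Apply vowel deletion: dushaadu → dushadu.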